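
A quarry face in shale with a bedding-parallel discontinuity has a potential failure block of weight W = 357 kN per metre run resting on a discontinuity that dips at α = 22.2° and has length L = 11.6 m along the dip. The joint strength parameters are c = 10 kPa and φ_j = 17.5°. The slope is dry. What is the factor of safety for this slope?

Resolving the block weight along and normal to the plane and applying the Mohr–Coulomb strength on the joint:
N' = W cosα = 357·cos22.2° = 330.5 kN/m
Driving force T = W sinα = 357·sin22.2° = 134.9 kN/m
Resisting force R = c·L + N'·tanφ_j = 10·11.6 + 330.5·tan17.5° = 116.0 + 104.2 = 220.2 kN/m
FS = R / T = 220.2 / 134.9 = 1.633

FS = 1.63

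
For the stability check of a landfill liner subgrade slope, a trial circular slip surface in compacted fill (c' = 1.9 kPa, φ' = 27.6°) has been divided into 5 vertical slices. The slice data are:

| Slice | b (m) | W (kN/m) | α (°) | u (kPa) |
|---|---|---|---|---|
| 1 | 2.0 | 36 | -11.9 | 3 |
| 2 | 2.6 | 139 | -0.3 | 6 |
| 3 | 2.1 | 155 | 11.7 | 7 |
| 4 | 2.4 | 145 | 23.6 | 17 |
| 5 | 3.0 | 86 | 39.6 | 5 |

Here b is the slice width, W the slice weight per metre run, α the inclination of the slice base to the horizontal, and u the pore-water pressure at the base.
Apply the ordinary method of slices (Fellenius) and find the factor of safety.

Ordinary method of slices: FS = Σ[c'·Δl_i + (W_i cosα_i − u_i·Δl_i)·tanφ'] / Σ W_i sinα_i, with Δl_i = b_i / cosα_i.
Slice 1: Δl = 2.0/cos(-11.9°) = 2.044 m; N'_1 = 36·cos(-11.9°) − 3·2.044 = 29.1; c'Δl = 3.88; W sinα = -7.4
Slice 2: Δl = 2.6/cos(-0.3°) = 2.600 m; N'_2 = 139·cos(-0.3°) − 6·2.600 = 123.4; c'Δl = 4.94; W sinα = -0.7
Slice 3: Δl = 2.1/cos11.7° = 2.145 m; N'_3 = 155·cos11.7° − 7·2.145 = 136.8; c'Δl = 4.07; W sinα = 31.4
Slice 4: Δl = 2.4/cos23.6° = 2.619 m; N'_4 = 145·cos23.6° − 17·2.619 = 88.3; c'Δl = 4.98; W sinα = 58.1
Slice 5: Δl = 3.0/cos39.6° = 3.894 m; N'_5 = 86·cos39.6° − 5·3.894 = 46.8; c'Δl = 7.40; W sinα = 54.8
Σc'Δl = 25.3 kN/m; ΣN' = 424.4 kN/m; ΣW sinα = 136.1 kN/m
Resisting = 25.3 + 424.4·tan27.6° = 25.3 + 221.9 = 247.1 kN/m
FS = 247.1 / 136.1 = 1.815

FS = 1.82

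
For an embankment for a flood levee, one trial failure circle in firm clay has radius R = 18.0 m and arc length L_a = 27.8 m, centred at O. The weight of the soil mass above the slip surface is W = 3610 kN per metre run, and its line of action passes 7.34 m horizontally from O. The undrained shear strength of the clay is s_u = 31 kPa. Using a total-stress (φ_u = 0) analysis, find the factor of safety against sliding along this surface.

Taking moments about the centre O, the resisting moment is provided by the undrained shear strength acting along the arc:
M_R = s_u·L_a·R = 31·27.80·18.0 = 15512.4 kN·m/m
M_D = W·d = 3610·7.34 = 26497.4 kN·m/m
FS = M_R / M_D = 15512.4 / 26497.4 = 0.585

FS = 0.59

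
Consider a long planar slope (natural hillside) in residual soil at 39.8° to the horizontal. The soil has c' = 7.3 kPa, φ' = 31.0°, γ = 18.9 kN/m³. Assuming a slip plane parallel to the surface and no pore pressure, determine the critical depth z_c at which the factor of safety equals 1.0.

z_c = 2.82 m

Setting FS = 1.00 in FS = [c' + γz cos²β tanφ'] / [γz sinβ cosβ] and solving for z:
z = c' / [γ cosβ (FS·sinβ − cosβ·tanφ')]
  = 7.3 / [18.9·cos39.8°·(1.00·sin39.8° − cos39.8°·tan31.0°)]
  = 7.3 / [18.9·0.7683·(1.00·0.6401 − 0.7683·0.6009)]
  = 7.3 / 2.5916 = 2.817 m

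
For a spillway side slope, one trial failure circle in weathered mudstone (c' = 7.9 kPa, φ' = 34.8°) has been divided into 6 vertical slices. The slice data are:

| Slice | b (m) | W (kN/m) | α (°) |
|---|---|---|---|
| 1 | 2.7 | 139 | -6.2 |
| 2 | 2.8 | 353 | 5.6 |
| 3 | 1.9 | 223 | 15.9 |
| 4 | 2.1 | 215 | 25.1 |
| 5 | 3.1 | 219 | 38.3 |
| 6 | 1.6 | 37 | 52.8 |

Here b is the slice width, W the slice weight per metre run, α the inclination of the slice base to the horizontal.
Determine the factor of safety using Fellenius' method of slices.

FS = 2.64

Ordinary method of slices: FS = Σ[c'·Δl_i + (W_i cosα_i)·tanφ'] / Σ W_i sinα_i, with Δl_i = b_i / cosα_i.
Slice 1: Δl = 2.7/cos(-6.2°) = 2.716 m; N'_1 = 139·cos(-6.2°) = 138.2; c'Δl = 21.46; W sinα = -15.0
Slice 2: Δl = 2.8/cos5.6° = 2.813 m; N'_2 = 353·cos5.6° = 351.3; c'Δl = 22.23; W sinα = 34.4
Slice 3: Δl = 1.9/cos15.9° = 1.976 m; N'_3 = 223·cos15.9° = 214.5; c'Δl = 15.61; W sinα = 61.1
Slice 4: Δl = 2.1/cos25.1° = 2.319 m; N'_4 = 215·cos25.1° = 194.7; c'Δl = 18.32; W sinα = 91.2
Slice 5: Δl = 3.1/cos38.3° = 3.950 m; N'_5 = 219·cos38.3° = 171.9; c'Δl = 31.21; W sinα = 135.7
Slice 6: Δl = 1.6/cos52.8° = 2.646 m; N'_6 = 37·cos52.8° = 22.4; c'Δl = 20.91; W sinα = 29.5
Σc'Δl = 129.7 kN/m; ΣN' = 1092.9 kN/m; ΣW sinα = 336.9 kN/m
Resisting = 129.7 + 1092.9·tan34.8° = 129.7 + 759.6 = 889.3 kN/m
FS = 889.3 / 336.9 = 2.639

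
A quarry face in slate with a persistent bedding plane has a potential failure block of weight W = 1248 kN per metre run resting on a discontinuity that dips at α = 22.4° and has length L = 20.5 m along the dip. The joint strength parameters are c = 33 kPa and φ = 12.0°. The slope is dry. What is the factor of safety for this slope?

FS = 1.94

Resolving the block weight along and normal to the plane and applying the Mohr–Coulomb strength on the joint:
N' = W cosα = 1248·cos22.4° = 1153.8 kN/m
Driving force T = W sinα = 1248·sin22.4° = 475.6 kN/m
Resisting force R = c·L + N'·tanφ = 33·20.5 + 1153.8·tan12.0° = 676.5 + 245.3 = 921.8 kN/m
FS = R / T = 921.8 / 475.6 = 1.938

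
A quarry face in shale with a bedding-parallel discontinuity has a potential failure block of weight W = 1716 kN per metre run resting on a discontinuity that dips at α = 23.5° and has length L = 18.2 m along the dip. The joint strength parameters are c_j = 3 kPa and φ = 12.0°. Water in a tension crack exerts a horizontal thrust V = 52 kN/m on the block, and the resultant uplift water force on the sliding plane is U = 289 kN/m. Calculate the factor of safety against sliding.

FS = 0.44

Resolving the block weight along and normal to the plane and applying the Mohr–Coulomb strength on the joint:
N' = W cosα − U − V sinα = 1716·cos23.5° − 289 − 52·sin23.5° = 1263.9 kN/m
Driving force T = W sinα + V cosα = 1716·sin23.5° + 52·cos23.5° = 731.9 kN/m
Resisting force R = c_j·L + N'·tanφ = 3·18.2 + 1263.9·tan12.0° = 54.6 + 268.7 = 323.3 kN/m
FS = R / T = 323.3 / 731.9 = 0.442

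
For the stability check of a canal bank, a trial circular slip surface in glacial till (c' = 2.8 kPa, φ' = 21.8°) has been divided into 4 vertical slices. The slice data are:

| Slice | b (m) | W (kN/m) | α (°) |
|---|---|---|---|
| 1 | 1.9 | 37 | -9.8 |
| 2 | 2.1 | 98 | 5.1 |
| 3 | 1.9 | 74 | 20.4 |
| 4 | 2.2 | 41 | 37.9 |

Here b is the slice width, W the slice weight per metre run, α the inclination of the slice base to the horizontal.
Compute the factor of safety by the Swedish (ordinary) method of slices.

Ordinary method of slices: FS = Σ[c'·Δl_i + (W_i cosα_i)·tanφ'] / Σ W_i sinα_i, with Δl_i = b_i / cosα_i.
Slice 1: Δl = 1.9/cos(-9.8°) = 1.928 m; N'_1 = 37·cos(-9.8°) = 36.5; c'Δl = 5.40; W sinα = -6.3
Slice 2: Δl = 2.1/cos5.1° = 2.108 m; N'_2 = 98·cos5.1° = 97.6; c'Δl = 5.90; W sinα = 8.7
Slice 3: Δl = 1.9/cos20.4° = 2.027 m; N'_3 = 74·cos20.4° = 69.4; c'Δl = 5.68; W sinα = 25.8
Slice 4: Δl = 2.2/cos37.9° = 2.788 m; N'_4 = 41·cos37.9° = 32.4; c'Δl = 7.81; W sinα = 25.2
Σc'Δl = 24.8 kN/m; ΣN' = 235.8 kN/m; ΣW sinα = 53.4 kN/m
Resisting = 24.8 + 235.8·tan21.8° = 24.8 + 94.3 = 119.1 kN/m
FS = 119.1 / 53.4 = 2.230

FS = 2.23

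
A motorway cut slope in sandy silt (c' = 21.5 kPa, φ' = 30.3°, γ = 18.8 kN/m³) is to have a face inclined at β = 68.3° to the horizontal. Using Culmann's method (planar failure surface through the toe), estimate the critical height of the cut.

Culmann's analysis gives the critical failure plane at α_cr = (β + φ')/2 = (68.3 + 30.3)/2 = 49.3°, and the critical height
H_c = (4c'/γ) · sinβ cosφ' / [1 − cos(β − φ')]
    = (4·21.5/18.8) · sin68.3°·cos30.3° / [1 − cos(38.0°)]
    = 4.574 · 0.9291·0.8634 / [1 − 0.7880]
    = 4.574 · 0.8022 / 0.2120
    = 17.31 m

H_c = 17.31 m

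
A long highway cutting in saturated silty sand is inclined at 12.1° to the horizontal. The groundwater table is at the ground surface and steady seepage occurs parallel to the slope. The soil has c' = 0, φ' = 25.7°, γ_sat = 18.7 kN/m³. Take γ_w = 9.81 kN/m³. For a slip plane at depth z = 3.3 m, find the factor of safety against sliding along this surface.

FS = 1.07

With seepage parallel to the slope and the water table at the surface, the effective normal stress on the slip plane uses the buoyant unit weight γ' = γ_sat − γ_w while the driving shear stress uses γ_sat:
FS = [c' + γ' z cos²β tanφ'] / [γ_sat z sinβ cosβ]
(For c' = 0 this reduces to FS = (γ'/γ_sat)·tanφ'/tanβ.)
γ' = 18.7 − 9.81 = 8.89 kN/m³
Numerator = 0.0 + 8.89·3.3·cos²12.1°·tan25.7° = 0.0 + 8.89·3.3·0.9561·0.4813 = 13.499 kPa
Denominator = 18.7·3.3·sin12.1°·cos12.1° = 18.7·3.3·0.2096·0.9778 = 12.648 kPa
FS = 13.499 / 12.648 = 1.067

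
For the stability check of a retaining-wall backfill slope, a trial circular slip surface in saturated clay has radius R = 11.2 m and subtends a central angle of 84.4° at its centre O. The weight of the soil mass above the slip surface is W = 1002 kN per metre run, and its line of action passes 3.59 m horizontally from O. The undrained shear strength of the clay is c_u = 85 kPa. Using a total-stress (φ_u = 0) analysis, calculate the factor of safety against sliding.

Taking moments about the centre O, the resisting moment is provided by the undrained shear strength acting along the arc:
Arc length L_a = R·θ = 11.2·(84.4°·π/180) = 11.2·1.4731 = 16.50 m
M_R = c_u·L_a·R = 85·16.50·11.2 = 15706.3 kN·m/m
M_D = W·d = 1002·3.59 = 3597.2 kN·m/m
FS = M_R / M_D = 15706.3 / 3597.2 = 4.366

FS = 4.37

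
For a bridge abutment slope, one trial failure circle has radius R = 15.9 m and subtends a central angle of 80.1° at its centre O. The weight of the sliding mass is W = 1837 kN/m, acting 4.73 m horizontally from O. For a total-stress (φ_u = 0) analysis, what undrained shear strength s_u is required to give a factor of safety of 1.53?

s_u = 37.6 kPa

FS = s_u·L_a·R / (W·d), so s_u = FS·W·d / (L_a·R).
Arc length L_a = R·θ = 15.9·(80.1°·π/180) = 15.9·1.3980 = 22.23 m
s_u = 1.53·1837·4.73 / (22.23·15.9) = 13294.2 / 353.43 = 37.61 kPa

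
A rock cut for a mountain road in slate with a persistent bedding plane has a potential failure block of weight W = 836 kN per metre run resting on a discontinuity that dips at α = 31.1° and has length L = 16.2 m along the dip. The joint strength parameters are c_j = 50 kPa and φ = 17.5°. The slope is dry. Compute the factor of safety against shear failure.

Resolving the block weight along and normal to the plane and applying the Mohr–Coulomb strength on the joint:
N' = W cosα = 836·cos31.1° = 715.8 kN/m
Driving force T = W sinα = 836·sin31.1° = 431.8 kN/m
Resisting force R = c_j·L + N'·tanφ = 50·16.2 + 715.8·tan17.5° = 810.0 + 225.7 = 1035.7 kN/m
FS = R / T = 1035.7 / 431.8 = 2.398

FS = 2.40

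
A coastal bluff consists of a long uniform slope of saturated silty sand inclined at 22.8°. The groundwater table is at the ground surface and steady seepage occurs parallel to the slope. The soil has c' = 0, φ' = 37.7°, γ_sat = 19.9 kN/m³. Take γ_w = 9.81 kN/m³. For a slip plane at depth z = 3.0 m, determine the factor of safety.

With seepage parallel to the slope and the water table at the surface, the effective normal stress on the slip plane uses the buoyant unit weight γ' = γ_sat − γ_w while the driving shear stress uses γ_sat:
FS = [c' + γ' z cos²β tanφ'] / [γ_sat z sinβ cosβ]
(For c' = 0 this reduces to FS = (γ'/γ_sat)·tanφ'/tanβ.)
γ' = 19.9 − 9.81 = 10.09 kN/m³
Numerator = 0.0 + 10.09·3.0·cos²22.8°·tan37.7° = 0.0 + 10.09·3.0·0.8498·0.7729 = 19.882 kPa
Denominator = 19.9·3.0·sin22.8°·cos22.8° = 19.9·3.0·0.3875·0.9219 = 21.327 kPa
FS = 19.882 / 21.327 = 0.932

FS = 0.93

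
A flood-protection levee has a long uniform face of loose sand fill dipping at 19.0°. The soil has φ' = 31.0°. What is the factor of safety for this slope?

For a dry cohesionless infinite slope the factor of safety is FS = tanφ' / tanβ.
FS = tan31.0° / tan19.0° = 0.6009 / 0.3443 = 1.745

FS = 1.75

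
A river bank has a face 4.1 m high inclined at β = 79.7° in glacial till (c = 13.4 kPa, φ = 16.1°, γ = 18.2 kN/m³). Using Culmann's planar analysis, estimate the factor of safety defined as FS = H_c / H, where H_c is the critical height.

FS = 1.22

H_c = (4c/γ) · sinβ cosφ / [1 − cos(β − φ)]
    = (4·13.4/18.2) · sin79.7°·cos16.1° / [1 − cos63.6°]
    = 2.945 · 0.9453 / 0.5554 = 5.01 m
FS = H_c / H = 5.01 / 4.1 = 1.223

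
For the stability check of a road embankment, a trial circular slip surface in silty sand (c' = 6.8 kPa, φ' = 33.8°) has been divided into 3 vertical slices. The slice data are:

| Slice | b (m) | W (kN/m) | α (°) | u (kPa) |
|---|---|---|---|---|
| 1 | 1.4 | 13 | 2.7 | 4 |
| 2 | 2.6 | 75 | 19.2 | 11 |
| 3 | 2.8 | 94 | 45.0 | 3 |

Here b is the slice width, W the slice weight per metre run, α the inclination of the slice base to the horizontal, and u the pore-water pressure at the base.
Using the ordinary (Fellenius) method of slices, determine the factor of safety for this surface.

FS = 1.35

Ordinary method of slices: FS = Σ[c'·Δl_i + (W_i cosα_i − u_i·Δl_i)·tanφ'] / Σ W_i sinα_i, with Δl_i = b_i / cosα_i.
Slice 1: Δl = 1.4/cos2.7° = 1.402 m; N'_1 = 13·cos2.7° − 4·1.402 = 7.4; c'Δl = 9.53; W sinα = 0.6
Slice 2: Δl = 2.6/cos19.2° = 2.753 m; N'_2 = 75·cos19.2° − 11·2.753 = 40.5; c'Δl = 18.72; W sinα = 24.7
Slice 3: Δl = 2.8/cos45.0° = 3.960 m; N'_3 = 94·cos45.0° − 3·3.960 = 54.6; c'Δl = 26.93; W sinα = 66.5
Σc'Δl = 55.2 kN/m; ΣN' = 102.5 kN/m; ΣW sinα = 91.7 kN/m
Resisting = 55.2 + 102.5·tan33.8° = 55.2 + 68.6 = 123.8 kN/m
FS = 123.8 / 91.7 = 1.349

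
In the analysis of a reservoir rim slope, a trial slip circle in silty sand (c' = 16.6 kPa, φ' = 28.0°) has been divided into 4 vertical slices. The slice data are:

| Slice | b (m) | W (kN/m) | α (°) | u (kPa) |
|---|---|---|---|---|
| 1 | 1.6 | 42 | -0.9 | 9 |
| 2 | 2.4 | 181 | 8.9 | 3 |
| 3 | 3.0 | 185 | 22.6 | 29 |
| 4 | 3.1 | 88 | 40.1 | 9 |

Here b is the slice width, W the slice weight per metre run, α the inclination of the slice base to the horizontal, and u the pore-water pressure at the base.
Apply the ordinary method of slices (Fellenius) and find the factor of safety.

FS = 2.26

Ordinary method of slices: FS = Σ[c'·Δl_i + (W_i cosα_i − u_i·Δl_i)·tanφ'] / Σ W_i sinα_i, with Δl_i = b_i / cosα_i.
Slice 1: Δl = 1.6/cos(-0.9°) = 1.600 m; N'_1 = 42·cos(-0.9°) − 9·1.600 = 27.6; c'Δl = 26.56; W sinα = -0.7
Slice 2: Δl = 2.4/cos8.9° = 2.429 m; N'_2 = 181·cos8.9° − 3·2.429 = 171.5; c'Δl = 40.33; W sinα = 28.0
Slice 3: Δl = 3.0/cos22.6° = 3.250 m; N'_3 = 185·cos22.6° − 29·3.250 = 76.6; c'Δl = 53.94; W sinα = 71.1
Slice 4: Δl = 3.1/cos40.1° = 4.053 m; N'_4 = 88·cos40.1° − 9·4.053 = 30.8; c'Δl = 67.27; W sinα = 56.7
Σc'Δl = 188.1 kN/m; ΣN' = 306.5 kN/m; ΣW sinα = 155.1 kN/m
Resisting = 188.1 + 306.5·tan28.0° = 188.1 + 163.0 = 351.1 kN/m
FS = 351.1 / 155.1 = 2.263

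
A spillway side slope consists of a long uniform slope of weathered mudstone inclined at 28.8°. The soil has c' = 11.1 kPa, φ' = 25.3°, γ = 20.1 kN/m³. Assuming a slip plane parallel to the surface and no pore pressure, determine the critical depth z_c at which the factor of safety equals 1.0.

z_c = 9.33 m

Setting FS = 1.00 in FS = [c' + γz cos²β tanφ'] / [γz sinβ cosβ] and solving for z:
z = c' / [γ cosβ (FS·sinβ − cosβ·tanφ')]
  = 11.1 / [20.1·cos28.8°·(1.00·sin28.8° − cos28.8°·tan25.3°)]
  = 11.1 / [20.1·0.8763·(1.00·0.4818 − 0.8763·0.4727)]
  = 11.1 / 1.1894 = 9.333 m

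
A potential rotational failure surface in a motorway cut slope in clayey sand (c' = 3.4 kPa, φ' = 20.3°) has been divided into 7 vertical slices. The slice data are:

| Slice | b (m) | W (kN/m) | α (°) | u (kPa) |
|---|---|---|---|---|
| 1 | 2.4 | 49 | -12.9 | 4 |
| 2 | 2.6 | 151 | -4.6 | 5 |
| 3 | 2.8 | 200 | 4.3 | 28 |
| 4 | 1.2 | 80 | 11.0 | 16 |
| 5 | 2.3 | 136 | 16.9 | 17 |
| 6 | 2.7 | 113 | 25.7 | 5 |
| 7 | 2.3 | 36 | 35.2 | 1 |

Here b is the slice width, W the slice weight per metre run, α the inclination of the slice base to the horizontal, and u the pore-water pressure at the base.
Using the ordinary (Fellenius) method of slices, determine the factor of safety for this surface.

Ordinary method of slices: FS = Σ[c'·Δl_i + (W_i cosα_i − u_i·Δl_i)·tanφ'] / Σ W_i sinα_i, with Δl_i = b_i / cosα_i.
Slice 1: Δl = 2.4/cos(-12.9°) = 2.462 m; N'_1 = 49·cos(-12.9°) − 4·2.462 = 37.9; c'Δl = 8.37; W sinα = -10.9
Slice 2: Δl = 2.6/cos(-4.6°) = 2.608 m; N'_2 = 151·cos(-4.6°) − 5·2.608 = 137.5; c'Δl = 8.87; W sinα = -12.1
Slice 3: Δl = 2.8/cos4.3° = 2.808 m; N'_3 = 200·cos4.3° − 28·2.808 = 120.8; c'Δl = 9.55; W sinα = 15.0
Slice 4: Δl = 1.2/cos11.0° = 1.222 m; N'_4 = 80·cos11.0° − 16·1.222 = 59.0; c'Δl = 4.16; W sinα = 15.3
Slice 5: Δl = 2.3/cos16.9° = 2.404 m; N'_5 = 136·cos16.9° − 17·2.404 = 89.3; c'Δl = 8.17; W sinα = 39.5
Slice 6: Δl = 2.7/cos25.7° = 2.996 m; N'_6 = 113·cos25.7° − 5·2.996 = 86.8; c'Δl = 10.19; W sinα = 49.0
Slice 7: Δl = 2.3/cos35.2° = 2.815 m; N'_7 = 36·cos35.2° − 1·2.815 = 26.6; c'Δl = 9.57; W sinα = 20.8
Σc'Δl = 58.9 kN/m; ΣN' = 557.9 kN/m; ΣW sinα = 116.5 kN/m
Resisting = 58.9 + 557.9·tan20.3° = 58.9 + 206.4 = 265.2 kN/m
FS = 265.2 / 116.5 = 2.277

FS = 2.28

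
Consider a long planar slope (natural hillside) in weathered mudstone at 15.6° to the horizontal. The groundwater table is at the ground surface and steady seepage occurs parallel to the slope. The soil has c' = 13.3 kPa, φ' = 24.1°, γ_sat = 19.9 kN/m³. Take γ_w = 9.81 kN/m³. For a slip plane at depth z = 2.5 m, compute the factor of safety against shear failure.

FS = 1.84

With seepage parallel to the slope and the water table at the surface, the effective normal stress on the slip plane uses the buoyant unit weight γ' = γ_sat − γ_w while the driving shear stress uses γ_sat:
FS = [c' + γ' z cos²β tanφ'] / [γ_sat z sinβ cosβ]
γ' = 19.9 − 9.81 = 10.09 kN/m³
Numerator = 13.3 + 10.09·2.5·cos²15.6°·tan24.1° = 13.3 + 10.09·2.5·0.9277·0.4473 = 23.768 kPa
Denominator = 19.9·2.5·sin15.6°·cos15.6° = 19.9·2.5·0.2689·0.9632 = 12.886 kPa
FS = 23.768 / 12.886 = 1.844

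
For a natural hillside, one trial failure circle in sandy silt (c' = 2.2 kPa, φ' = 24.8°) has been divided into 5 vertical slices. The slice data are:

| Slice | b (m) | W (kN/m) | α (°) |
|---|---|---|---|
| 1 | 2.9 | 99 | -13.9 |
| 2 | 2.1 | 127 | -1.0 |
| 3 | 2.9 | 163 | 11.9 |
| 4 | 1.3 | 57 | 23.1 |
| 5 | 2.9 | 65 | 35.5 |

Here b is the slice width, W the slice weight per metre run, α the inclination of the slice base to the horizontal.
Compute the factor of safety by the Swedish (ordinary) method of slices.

FS = 3.75

Ordinary method of slices: FS = Σ[c'·Δl_i + (W_i cosα_i)·tanφ'] / Σ W_i sinα_i, with Δl_i = b_i / cosα_i.
Slice 1: Δl = 2.9/cos(-13.9°) = 2.987 m; N'_1 = 99·cos(-13.9°) = 96.1; c'Δl = 6.57; W sinα = -23.8
Slice 2: Δl = 2.1/cos(-1.0°) = 2.100 m; N'_2 = 127·cos(-1.0°) = 127.0; c'Δl = 4.62; W sinα = -2.2
Slice 3: Δl = 2.9/cos11.9° = 2.964 m; N'_3 = 163·cos11.9° = 159.5; c'Δl = 6.52; W sinα = 33.6
Slice 4: Δl = 1.3/cos23.1° = 1.413 m; N'_4 = 57·cos23.1° = 52.4; c'Δl = 3.11; W sinα = 22.4
Slice 5: Δl = 2.9/cos35.5° = 3.562 m; N'_5 = 65·cos35.5° = 52.9; c'Δl = 7.84; W sinα = 37.7
Σc'Δl = 28.7 kN/m; ΣN' = 487.9 kN/m; ΣW sinα = 67.7 kN/m
Resisting = 28.7 + 487.9·tan24.8° = 28.7 + 225.5 = 254.1 kN/m
FS = 254.1 / 67.7 = 3.752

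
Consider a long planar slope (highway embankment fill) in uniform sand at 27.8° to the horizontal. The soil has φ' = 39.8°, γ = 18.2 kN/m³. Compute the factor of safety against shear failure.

For a dry cohesionless infinite slope the factor of safety is FS = tanφ' / tanβ.
FS = tan39.8° / tan27.8° = 0.8332 / 0.5272 = 1.580

FS = 1.58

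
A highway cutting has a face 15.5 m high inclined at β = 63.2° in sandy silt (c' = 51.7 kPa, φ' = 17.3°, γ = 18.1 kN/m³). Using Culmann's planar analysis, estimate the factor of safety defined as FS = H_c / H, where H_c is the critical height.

H_c = (4c'/γ) · sinβ cosφ' / [1 − cos(β − φ')]
    = (4·51.7/18.1) · sin63.2°·cos17.3° / [1 − cos45.9°]
    = 11.425 · 0.8522 / 0.3041 = 32.02 m
FS = H_c / H = 32.02 / 15.5 = 2.066

FS = 2.07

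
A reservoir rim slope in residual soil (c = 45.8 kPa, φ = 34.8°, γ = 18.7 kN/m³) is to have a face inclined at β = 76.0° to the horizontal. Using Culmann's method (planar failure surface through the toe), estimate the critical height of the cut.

Culmann's analysis gives the critical failure plane at α_cr = (β + φ)/2 = (76.0 + 34.8)/2 = 55.4°, and the critical height
H_c = (4c/γ) · sinβ cosφ / [1 − cos(β − φ)]
    = (4·45.8/18.7) · sin76.0°·cos34.8° / [1 − cos(41.2°)]
    = 9.797 · 0.9703·0.8211 / [1 − 0.7524]
    = 9.797 · 0.7968 / 0.2476
    = 31.53 m

H_c = 31.53 m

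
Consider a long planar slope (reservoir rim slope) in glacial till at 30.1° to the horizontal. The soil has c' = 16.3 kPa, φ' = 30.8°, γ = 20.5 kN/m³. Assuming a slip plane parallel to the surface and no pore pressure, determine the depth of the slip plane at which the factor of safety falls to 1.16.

z = 13.92 m

Setting FS = 1.16 in FS = [c' + γz cos²β tanφ'] / [γz sinβ cosβ] and solving for z:
z = c' / [γ cosβ (FS·sinβ − cosβ·tanφ')]
  = 16.3 / [20.5·cos30.1°·(1.16·sin30.1° − cos30.1°·tan30.8°)]
  = 16.3 / [20.5·0.8652·(1.16·0.5015 − 0.8652·0.5961)]
  = 16.3 / 1.1709 = 13.921 m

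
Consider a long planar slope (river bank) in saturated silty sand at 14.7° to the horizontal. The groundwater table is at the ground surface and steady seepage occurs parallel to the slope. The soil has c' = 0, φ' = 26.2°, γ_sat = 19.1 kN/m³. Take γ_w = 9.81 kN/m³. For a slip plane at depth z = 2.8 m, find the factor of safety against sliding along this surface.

With seepage parallel to the slope and the water table at the surface, the effective normal stress on the slip plane uses the buoyant unit weight γ' = γ_sat − γ_w while the driving shear stress uses γ_sat:
FS = [c' + γ' z cos²β tanφ'] / [γ_sat z sinβ cosβ]
(For c' = 0 this reduces to FS = (γ'/γ_sat)·tanφ'/tanβ.)
γ' = 19.1 − 9.81 = 9.29 kN/m³
Numerator = 0.0 + 9.29·2.8·cos²14.7°·tan26.2° = 0.0 + 9.29·2.8·0.9356·0.4921 = 11.975 kPa
Denominator = 19.1·2.8·sin14.7°·cos14.7° = 19.1·2.8·0.2538·0.9673 = 13.127 kPa
FS = 11.975 / 13.127 = 0.912

FS = 0.91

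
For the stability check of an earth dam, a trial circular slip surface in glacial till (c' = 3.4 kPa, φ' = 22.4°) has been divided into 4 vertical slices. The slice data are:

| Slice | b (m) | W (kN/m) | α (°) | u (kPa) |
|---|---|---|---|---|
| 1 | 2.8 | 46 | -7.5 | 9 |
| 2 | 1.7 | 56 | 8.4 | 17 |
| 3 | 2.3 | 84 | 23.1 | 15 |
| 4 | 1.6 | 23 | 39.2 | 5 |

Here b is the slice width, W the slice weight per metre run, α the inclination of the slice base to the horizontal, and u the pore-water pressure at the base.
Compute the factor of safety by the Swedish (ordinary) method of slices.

Ordinary method of slices: FS = Σ[c'·Δl_i + (W_i cosα_i − u_i·Δl_i)·tanφ'] / Σ W_i sinα_i, with Δl_i = b_i / cosα_i.
Slice 1: Δl = 2.8/cos(-7.5°) = 2.824 m; N'_1 = 46·cos(-7.5°) − 9·2.824 = 20.2; c'Δl = 9.60; W sinα = -6.0
Slice 2: Δl = 1.7/cos8.4° = 1.718 m; N'_2 = 56·cos8.4° − 17·1.718 = 26.2; c'Δl = 5.84; W sinα = 8.2
Slice 3: Δl = 2.3/cos23.1° = 2.500 m; N'_3 = 84·cos23.1° − 15·2.500 = 39.8; c'Δl = 8.50; W sinα = 33.0
Slice 4: Δl = 1.6/cos39.2° = 2.065 m; N'_4 = 23·cos39.2° − 5·2.065 = 7.5; c'Δl = 7.02; W sinα = 14.5
Σc'Δl = 31.0 kN/m; ΣN' = 93.6 kN/m; ΣW sinα = 49.7 kN/m
Resisting = 31.0 + 93.6·tan22.4° = 31.0 + 38.6 = 69.6 kN/m
FS = 69.6 / 49.7 = 1.400

FS = 1.40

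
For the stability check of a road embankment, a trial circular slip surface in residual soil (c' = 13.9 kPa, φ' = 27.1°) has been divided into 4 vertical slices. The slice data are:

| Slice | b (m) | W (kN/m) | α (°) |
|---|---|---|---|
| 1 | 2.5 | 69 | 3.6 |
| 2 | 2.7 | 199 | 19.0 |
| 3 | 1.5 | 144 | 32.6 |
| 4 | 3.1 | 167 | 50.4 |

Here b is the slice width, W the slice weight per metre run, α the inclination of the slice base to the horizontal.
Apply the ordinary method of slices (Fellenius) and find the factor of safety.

Ordinary method of slices: FS = Σ[c'·Δl_i + (W_i cosα_i)·tanφ'] / Σ W_i sinα_i, with Δl_i = b_i / cosα_i.
Slice 1: Δl = 2.5/cos3.6° = 2.505 m; N'_1 = 69·cos3.6° = 68.9; c'Δl = 34.82; W sinα = 4.3
Slice 2: Δl = 2.7/cos19.0° = 2.856 m; N'_2 = 199·cos19.0° = 188.2; c'Δl = 39.69; W sinα = 64.8
Slice 3: Δl = 1.5/cos32.6° = 1.781 m; N'_3 = 144·cos32.6° = 121.3; c'Δl = 24.75; W sinα = 77.6
Slice 4: Δl = 3.1/cos50.4° = 4.863 m; N'_4 = 167·cos50.4° = 106.4; c'Δl = 67.60; W sinα = 128.7
Σc'Δl = 166.9 kN/m; ΣN' = 484.8 kN/m; ΣW sinα = 275.4 kN/m
Resisting = 166.9 + 484.8·tan27.1° = 166.9 + 248.1 = 414.9 kN/m
FS = 414.9 / 275.4 = 1.507

FS = 1.51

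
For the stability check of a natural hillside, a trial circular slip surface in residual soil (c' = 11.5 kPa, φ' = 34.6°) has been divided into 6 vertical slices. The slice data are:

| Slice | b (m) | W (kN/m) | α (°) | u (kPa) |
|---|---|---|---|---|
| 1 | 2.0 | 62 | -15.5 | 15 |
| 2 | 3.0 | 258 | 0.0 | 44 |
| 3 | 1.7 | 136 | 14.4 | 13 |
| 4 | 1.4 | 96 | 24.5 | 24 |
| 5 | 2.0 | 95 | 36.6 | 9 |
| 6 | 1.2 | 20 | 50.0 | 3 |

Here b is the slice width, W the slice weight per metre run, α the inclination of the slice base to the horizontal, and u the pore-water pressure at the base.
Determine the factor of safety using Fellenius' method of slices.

Ordinary method of slices: FS = Σ[c'·Δl_i + (W_i cosα_i − u_i·Δl_i)·tanφ'] / Σ W_i sinα_i, with Δl_i = b_i / cosα_i.
Slice 1: Δl = 2.0/cos(-15.5°) = 2.075 m; N'_1 = 62·cos(-15.5°) − 15·2.075 = 28.6; c'Δl = 23.87; W sinα = -16.6
Slice 2: Δl = 3.0/cos0.0° = 3.000 m; N'_2 = 258·cos0.0° − 44·3.000 = 126.0; c'Δl = 34.50; W sinα = 0.0
Slice 3: Δl = 1.7/cos14.4° = 1.755 m; N'_3 = 136·cos14.4° − 13·1.755 = 108.9; c'Δl = 20.18; W sinα = 33.8
Slice 4: Δl = 1.4/cos24.5° = 1.539 m; N'_4 = 96·cos24.5° − 24·1.539 = 50.4; c'Δl = 17.69; W sinα = 39.8
Slice 5: Δl = 2.0/cos36.6° = 2.491 m; N'_5 = 95·cos36.6° − 9·2.491 = 53.8; c'Δl = 28.65; W sinα = 56.6
Slice 6: Δl = 1.2/cos50.0° = 1.867 m; N'_6 = 20·cos50.0° − 3·1.867 = 7.3; c'Δl = 21.47; W sinα = 15.3
Σc'Δl = 146.4 kN/m; ΣN' = 375.1 kN/m; ΣW sinα = 129.0 kN/m
Resisting = 146.4 + 375.1·tan34.6° = 146.4 + 258.7 = 405.1 kN/m
FS = 405.1 / 129.0 = 3.140

FS = 3.14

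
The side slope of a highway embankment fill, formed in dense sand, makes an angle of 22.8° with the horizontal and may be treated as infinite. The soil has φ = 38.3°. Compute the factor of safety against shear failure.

FS = 1.88

For a dry cohesionless infinite slope the factor of safety is FS = tanφ / tanβ.
FS = tan38.3° / tan22.8° = 0.7898 / 0.4204 = 1.879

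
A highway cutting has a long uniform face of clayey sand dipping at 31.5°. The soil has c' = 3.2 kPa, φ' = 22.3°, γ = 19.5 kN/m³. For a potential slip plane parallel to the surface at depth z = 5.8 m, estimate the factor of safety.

FS = 0.73

For an infinite slope with a slip plane parallel to the surface (no pore pressure): FS = [c' + γz cos²β tanφ'] / [γz sinβ cosβ].
γz = 19.5·5.8 = 113.10 kN/m²
Numerator = 3.2 + 113.10·cos²31.5°·tan22.3° = 3.2 + 113.10·0.7270·0.4101 = 36.922 kPa
Denominator = 113.10·sin31.5°·cos31.5° = 113.10·0.5225·0.8526 = 50.386 kPa
FS = 36.922 / 50.386 = 0.733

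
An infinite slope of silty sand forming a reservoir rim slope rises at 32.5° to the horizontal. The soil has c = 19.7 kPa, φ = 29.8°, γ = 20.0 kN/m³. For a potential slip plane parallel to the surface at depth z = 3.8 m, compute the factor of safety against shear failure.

For an infinite slope with a slip plane parallel to the surface (no pore pressure): FS = [c + γz cos²β tanφ] / [γz sinβ cosβ].
γz = 20.0·3.8 = 76.00 kN/m²
Numerator = 19.7 + 76.00·cos²32.5°·tan29.8° = 19.7 + 76.00·0.7113·0.5727 = 50.660 kPa
Denominator = 76.00·sin32.5°·cos32.5° = 76.00·0.5373·0.8434 = 34.440 kPa
FS = 50.660 / 34.440 = 1.471

FS = 1.47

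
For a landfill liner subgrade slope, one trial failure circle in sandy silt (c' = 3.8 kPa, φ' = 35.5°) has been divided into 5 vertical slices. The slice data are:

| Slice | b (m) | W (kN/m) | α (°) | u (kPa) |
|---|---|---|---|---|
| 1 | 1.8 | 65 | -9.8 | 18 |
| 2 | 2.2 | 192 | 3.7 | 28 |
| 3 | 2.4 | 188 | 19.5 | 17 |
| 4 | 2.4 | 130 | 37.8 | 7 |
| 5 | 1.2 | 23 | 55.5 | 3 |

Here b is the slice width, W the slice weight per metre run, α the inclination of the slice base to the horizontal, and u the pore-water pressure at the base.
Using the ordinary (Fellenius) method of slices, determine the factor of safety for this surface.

Ordinary method of slices: FS = Σ[c'·Δl_i + (W_i cosα_i − u_i·Δl_i)·tanφ'] / Σ W_i sinα_i, with Δl_i = b_i / cosα_i.
Slice 1: Δl = 1.8/cos(-9.8°) = 1.827 m; N'_1 = 65·cos(-9.8°) − 18·1.827 = 31.2; c'Δl = 6.94; W sinα = -11.1
Slice 2: Δl = 2.2/cos3.7° = 2.205 m; N'_2 = 192·cos3.7° − 28·2.205 = 129.9; c'Δl = 8.38; W sinα = 12.4
Slice 3: Δl = 2.4/cos19.5° = 2.546 m; N'_3 = 188·cos19.5° − 17·2.546 = 133.9; c'Δl = 9.67; W sinα = 62.8
Slice 4: Δl = 2.4/cos37.8° = 3.037 m; N'_4 = 130·cos37.8° − 7·3.037 = 81.5; c'Δl = 11.54; W sinα = 79.7
Slice 5: Δl = 1.2/cos55.5° = 2.119 m; N'_5 = 23·cos55.5° − 3·2.119 = 6.7; c'Δl = 8.05; W sinα = 19.0
Σc'Δl = 44.6 kN/m; ΣN' = 383.1 kN/m; ΣW sinα = 162.7 kN/m
Resisting = 44.6 + 383.1·tan35.5° = 44.6 + 273.3 = 317.9 kN/m
FS = 317.9 / 162.7 = 1.953

FS = 1.95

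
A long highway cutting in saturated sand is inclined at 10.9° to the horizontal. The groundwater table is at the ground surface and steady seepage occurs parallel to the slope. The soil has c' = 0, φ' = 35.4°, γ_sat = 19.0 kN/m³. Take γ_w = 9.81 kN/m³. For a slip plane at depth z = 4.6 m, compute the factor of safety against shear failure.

With seepage parallel to the slope and the water table at the surface, the effective normal stress on the slip plane uses the buoyant unit weight γ' = γ_sat − γ_w while the driving shear stress uses γ_sat:
FS = [c' + γ' z cos²β tanφ'] / [γ_sat z sinβ cosβ]
(For c' = 0 this reduces to FS = (γ'/γ_sat)·tanφ'/tanβ.)
γ' = 19.0 − 9.81 = 9.19 kN/m³
Numerator = 0.0 + 9.19·4.6·cos²10.9°·tan35.4° = 0.0 + 9.19·4.6·0.9642·0.7107 = 28.968 kPa
Denominator = 19.0·4.6·sin10.9°·cos10.9° = 19.0·4.6·0.1891·0.9820 = 16.229 kPa
FS = 28.968 / 16.229 = 1.785

FS = 1.78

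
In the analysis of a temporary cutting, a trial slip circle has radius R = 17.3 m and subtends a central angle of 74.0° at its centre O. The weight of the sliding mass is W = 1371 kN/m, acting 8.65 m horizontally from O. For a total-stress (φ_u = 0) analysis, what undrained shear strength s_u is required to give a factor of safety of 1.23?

s_u = 37.7 kPa

FS = s_u·L_a·R / (W·d), so s_u = FS·W·d / (L_a·R).
Arc length L_a = R·θ = 17.3·(74.0°·π/180) = 17.3·1.2915 = 22.34 m
s_u = 1.23·1371·8.65 / (22.34·17.3) = 14586.8 / 386.55 = 37.74 kPa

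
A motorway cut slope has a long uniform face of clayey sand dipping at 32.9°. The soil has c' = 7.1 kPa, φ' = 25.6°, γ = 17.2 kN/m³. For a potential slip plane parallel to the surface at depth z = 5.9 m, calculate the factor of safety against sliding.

For an infinite slope with a slip plane parallel to the surface (no pore pressure): FS = [c' + γz cos²β tanφ'] / [γz sinβ cosβ].
γz = 17.2·5.9 = 101.48 kN/m²
Numerator = 7.1 + 101.48·cos²32.9°·tan25.6° = 7.1 + 101.48·0.7050·0.4791 = 41.376 kPa
Denominator = 101.48·sin32.9°·cos32.9° = 101.48·0.5432·0.8396 = 46.281 kPa
FS = 41.376 / 46.281 = 0.894

FS = 0.89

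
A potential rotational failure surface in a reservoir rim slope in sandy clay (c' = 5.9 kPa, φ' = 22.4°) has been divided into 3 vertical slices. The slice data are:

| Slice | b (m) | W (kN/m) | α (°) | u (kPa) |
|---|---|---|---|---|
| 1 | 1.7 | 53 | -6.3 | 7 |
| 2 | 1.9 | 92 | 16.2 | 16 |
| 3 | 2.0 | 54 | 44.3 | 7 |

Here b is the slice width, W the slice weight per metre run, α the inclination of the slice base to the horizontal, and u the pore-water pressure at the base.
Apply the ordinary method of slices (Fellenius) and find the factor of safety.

FS = 1.50

Ordinary method of slices: FS = Σ[c'·Δl_i + (W_i cosα_i − u_i·Δl_i)·tanφ'] / Σ W_i sinα_i, with Δl_i = b_i / cosα_i.
Slice 1: Δl = 1.7/cos(-6.3°) = 1.710 m; N'_1 = 53·cos(-6.3°) − 7·1.710 = 40.7; c'Δl = 10.09; W sinα = -5.8
Slice 2: Δl = 1.9/cos16.2° = 1.979 m; N'_2 = 92·cos16.2° − 16·1.979 = 56.7; c'Δl = 11.67; W sinα = 25.7
Slice 3: Δl = 2.0/cos44.3° = 2.794 m; N'_3 = 54·cos44.3° − 7·2.794 = 19.1; c'Δl = 16.49; W sinα = 37.7
Σc'Δl = 38.3 kN/m; ΣN' = 116.5 kN/m; ΣW sinα = 57.6 kN/m
Resisting = 38.3 + 116.5·tan22.4° = 38.3 + 48.0 = 86.3 kN/m
FS = 86.3 / 57.6 = 1.499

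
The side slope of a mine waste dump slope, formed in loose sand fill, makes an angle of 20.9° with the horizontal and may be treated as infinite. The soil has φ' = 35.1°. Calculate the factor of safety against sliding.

FS = 1.84

For a dry cohesionless infinite slope the factor of safety is FS = tanφ' / tanβ.
FS = tan35.1° / tan20.9° = 0.7028 / 0.3819 = 1.840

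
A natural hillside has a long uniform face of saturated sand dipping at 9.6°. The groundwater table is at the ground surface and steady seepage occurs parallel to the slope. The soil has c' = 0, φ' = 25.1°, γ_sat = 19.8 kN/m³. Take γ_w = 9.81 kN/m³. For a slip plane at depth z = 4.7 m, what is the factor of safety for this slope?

FS = 1.40

With seepage parallel to the slope and the water table at the surface, the effective normal stress on the slip plane uses the buoyant unit weight γ' = γ_sat − γ_w while the driving shear stress uses γ_sat:
FS = [c' + γ' z cos²β tanφ'] / [γ_sat z sinβ cosβ]
(For c' = 0 this reduces to FS = (γ'/γ_sat)·tanφ'/tanβ.)
γ' = 19.8 − 9.81 = 9.99 kN/m³
Numerator = 0.0 + 9.99·4.7·cos²9.6°·tan25.1° = 0.0 + 9.99·4.7·0.9722·0.4684 = 21.383 kPa
Denominator = 19.8·4.7·sin9.6°·cos9.6° = 19.8·4.7·0.1668·0.9860 = 15.302 kPa
FS = 21.383 / 15.302 = 1.397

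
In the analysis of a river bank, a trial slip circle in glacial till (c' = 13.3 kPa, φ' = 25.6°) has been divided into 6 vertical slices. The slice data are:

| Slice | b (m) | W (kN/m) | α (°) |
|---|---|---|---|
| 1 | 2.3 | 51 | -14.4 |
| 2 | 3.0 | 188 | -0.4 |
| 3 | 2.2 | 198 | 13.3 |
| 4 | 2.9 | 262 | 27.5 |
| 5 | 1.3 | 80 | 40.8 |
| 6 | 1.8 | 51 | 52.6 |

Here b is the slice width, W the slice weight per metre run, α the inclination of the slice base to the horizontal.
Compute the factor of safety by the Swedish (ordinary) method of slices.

FS = 2.32

Ordinary method of slices: FS = Σ[c'·Δl_i + (W_i cosα_i)·tanφ'] / Σ W_i sinα_i, with Δl_i = b_i / cosα_i.
Slice 1: Δl = 2.3/cos(-14.4°) = 2.375 m; N'_1 = 51·cos(-14.4°) = 49.4; c'Δl = 31.58; W sinα = -12.7
Slice 2: Δl = 3.0/cos(-0.4°) = 3.000 m; N'_2 = 188·cos(-0.4°) = 188.0; c'Δl = 39.90; W sinα = -1.3
Slice 3: Δl = 2.2/cos13.3° = 2.261 m; N'_3 = 198·cos13.3° = 192.7; c'Δl = 30.07; W sinα = 45.5
Slice 4: Δl = 2.9/cos27.5° = 3.269 m; N'_4 = 262·cos27.5° = 232.4; c'Δl = 43.48; W sinα = 121.0
Slice 5: Δl = 1.3/cos40.8° = 1.717 m; N'_5 = 80·cos40.8° = 60.6; c'Δl = 22.84; W sinα = 52.3
Slice 6: Δl = 1.8/cos52.6° = 2.964 m; N'_6 = 51·cos52.6° = 31.0; c'Δl = 39.42; W sinα = 40.5
Σc'Δl = 207.3 kN/m; ΣN' = 754.0 kN/m; ΣW sinα = 245.3 kN/m
Resisting = 207.3 + 754.0·tan25.6° = 207.3 + 361.3 = 568.6 kN/m
FS = 568.6 / 245.3 = 2.318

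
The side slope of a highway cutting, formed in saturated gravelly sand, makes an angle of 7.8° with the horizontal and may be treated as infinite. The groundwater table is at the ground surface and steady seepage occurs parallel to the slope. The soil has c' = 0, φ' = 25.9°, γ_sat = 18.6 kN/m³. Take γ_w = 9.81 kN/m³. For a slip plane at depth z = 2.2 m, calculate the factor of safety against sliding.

With seepage parallel to the slope and the water table at the surface, the effective normal stress on the slip plane uses the buoyant unit weight γ' = γ_sat − γ_w while the driving shear stress uses γ_sat:
FS = [c' + γ' z cos²β tanφ'] / [γ_sat z sinβ cosβ]
(For c' = 0 this reduces to FS = (γ'/γ_sat)·tanφ'/tanβ.)
γ' = 18.6 − 9.81 = 8.79 kN/m³
Numerator = 0.0 + 8.79·2.2·cos²7.8°·tan25.9° = 0.0 + 8.79·2.2·0.9816·0.4856 = 9.217 kPa
Denominator = 18.6·2.2·sin7.8°·cos7.8° = 18.6·2.2·0.1357·0.9907 = 5.502 kPa
FS = 9.217 / 5.502 = 1.675

FS = 1.68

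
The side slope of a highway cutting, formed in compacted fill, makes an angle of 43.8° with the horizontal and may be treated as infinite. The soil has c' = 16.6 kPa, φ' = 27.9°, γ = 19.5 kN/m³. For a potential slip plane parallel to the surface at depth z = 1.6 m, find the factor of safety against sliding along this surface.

FS = 1.62

For an infinite slope with a slip plane parallel to the surface (no pore pressure): FS = [c' + γz cos²β tanφ'] / [γz sinβ cosβ].
γz = 19.5·1.6 = 31.20 kN/m²
Numerator = 16.6 + 31.20·cos²43.8°·tan27.9° = 16.6 + 31.20·0.5209·0.5295 = 25.206 kPa
Denominator = 31.20·sin43.8°·cos43.8° = 31.20·0.6921·0.7218 = 15.586 kPa
FS = 25.206 / 15.586 = 1.617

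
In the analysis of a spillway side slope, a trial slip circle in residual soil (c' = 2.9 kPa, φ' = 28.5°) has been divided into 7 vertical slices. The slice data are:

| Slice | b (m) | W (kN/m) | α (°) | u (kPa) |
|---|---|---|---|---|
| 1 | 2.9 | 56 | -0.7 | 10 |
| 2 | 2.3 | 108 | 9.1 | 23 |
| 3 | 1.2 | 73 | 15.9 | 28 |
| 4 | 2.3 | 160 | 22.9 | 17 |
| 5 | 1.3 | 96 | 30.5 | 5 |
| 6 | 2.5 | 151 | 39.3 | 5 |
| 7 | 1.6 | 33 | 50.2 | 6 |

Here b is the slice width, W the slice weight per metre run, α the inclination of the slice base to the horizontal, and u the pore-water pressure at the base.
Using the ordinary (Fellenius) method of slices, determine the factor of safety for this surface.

FS = 0.99

Ordinary method of slices: FS = Σ[c'·Δl_i + (W_i cosα_i − u_i·Δl_i)·tanφ'] / Σ W_i sinα_i, with Δl_i = b_i / cosα_i.
Slice 1: Δl = 2.9/cos(-0.7°) = 2.900 m; N'_1 = 56·cos(-0.7°) − 10·2.900 = 27.0; c'Δl = 8.41; W sinα = -0.7
Slice 2: Δl = 2.3/cos9.1° = 2.329 m; N'_2 = 108·cos9.1° − 23·2.329 = 53.1; c'Δl = 6.76; W sinα = 17.1
Slice 3: Δl = 1.2/cos15.9° = 1.248 m; N'_3 = 73·cos15.9° − 28·1.248 = 35.3; c'Δl = 3.62; W sinα = 20.0
Slice 4: Δl = 2.3/cos22.9° = 2.497 m; N'_4 = 160·cos22.9° − 17·2.497 = 104.9; c'Δl = 7.24; W sinα = 62.3
Slice 5: Δl = 1.3/cos30.5° = 1.509 m; N'_5 = 96·cos30.5° − 5·1.509 = 75.2; c'Δl = 4.38; W sinα = 48.7
Slice 6: Δl = 2.5/cos39.3° = 3.231 m; N'_6 = 151·cos39.3° − 5·3.231 = 100.7; c'Δl = 9.37; W sinα = 95.6
Slice 7: Δl = 1.6/cos50.2° = 2.500 m; N'_7 = 33·cos50.2° − 6·2.500 = 6.1; c'Δl = 7.25; W sinα = 25.4
Σc'Δl = 47.0 kN/m; ΣN' = 402.3 kN/m; ΣW sinα = 268.4 kN/m
Resisting = 47.0 + 402.3·tan28.5° = 47.0 + 218.4 = 265.4 kN/m
FS = 265.4 / 268.4 = 0.989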